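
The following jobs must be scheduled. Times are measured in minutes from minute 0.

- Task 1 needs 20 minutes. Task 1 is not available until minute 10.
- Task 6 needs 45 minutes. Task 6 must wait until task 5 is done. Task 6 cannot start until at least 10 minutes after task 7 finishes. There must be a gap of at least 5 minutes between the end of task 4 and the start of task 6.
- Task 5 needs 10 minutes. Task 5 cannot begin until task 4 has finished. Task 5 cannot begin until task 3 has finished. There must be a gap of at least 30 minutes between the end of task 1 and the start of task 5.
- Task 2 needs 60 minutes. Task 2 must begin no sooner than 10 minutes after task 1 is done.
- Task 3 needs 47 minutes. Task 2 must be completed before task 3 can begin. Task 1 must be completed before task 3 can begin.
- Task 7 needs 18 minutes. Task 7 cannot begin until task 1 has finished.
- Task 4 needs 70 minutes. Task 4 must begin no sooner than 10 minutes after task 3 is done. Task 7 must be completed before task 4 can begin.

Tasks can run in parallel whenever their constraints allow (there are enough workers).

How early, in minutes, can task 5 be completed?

After its own release at minute 10, task 1 can start at minute 10 and finishes at minute 30.
After task 1 (finishes minute 30), task 7 can start at minute 30 and finishes at minute 48.
Task 2 waits on task 1 (finishes minute 30, plus 10-minute gap → minute 40), so it starts at minute 40 and finishes at 40 + 60 = minute 100.
Task 3 has to wait for task 2 (finishes minute 100); task 1 (finishes minute 30). The latest of these is minute 100, so task 3 runs minute 100 to 100 + 47 = minute 147.
Task 4 needs all of task 3 (finishes minute 147, plus 10-minute gap → minute 157); task 7 (finishes minute 48). That puts its earliest start at minute 157; it finishes at 157 + 70 = minute 227.
For task 5: task 4 (finishes minute 227); task 3 (finishes minute 147); task 1 (finishes minute 30, plus 30-minute gap → minute 60). Taking the maximum gives a start of minute 227, and it finishes at 227 + 10 = minute 237.

237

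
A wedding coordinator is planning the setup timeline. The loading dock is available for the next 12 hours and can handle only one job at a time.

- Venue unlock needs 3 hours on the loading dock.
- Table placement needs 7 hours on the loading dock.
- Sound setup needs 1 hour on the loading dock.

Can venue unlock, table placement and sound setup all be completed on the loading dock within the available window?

Yes

Running back to back, the jobs need 3 + 7 + 1 = 11 hours on the loading dock.
Since 11 ≤ 12, they fit within the window.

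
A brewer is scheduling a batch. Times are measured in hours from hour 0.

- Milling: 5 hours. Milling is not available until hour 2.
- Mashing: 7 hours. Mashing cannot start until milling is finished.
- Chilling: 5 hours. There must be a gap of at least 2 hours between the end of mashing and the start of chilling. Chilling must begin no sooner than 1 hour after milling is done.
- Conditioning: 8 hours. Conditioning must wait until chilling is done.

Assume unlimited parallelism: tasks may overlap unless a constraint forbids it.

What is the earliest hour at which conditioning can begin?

21

After its own release at hour 2, milling can start at hour 2 and finishes at hour 7.
Mashing cannot begin until milling (finishes hour 7). It runs from hour 7 to 7 + 7 = hour 14.
Chilling cannot start until mashing (finishes hour 14, plus 2-hour gap → hour 16); milling (finishes hour 7, plus 1-hour gap → hour 8). The controlling bound is hour 16, so chilling finishes at 16 + 5 = hour 21.
Conditioning waits on chilling (finishes hour 21), so the earliest it can start is hour 21.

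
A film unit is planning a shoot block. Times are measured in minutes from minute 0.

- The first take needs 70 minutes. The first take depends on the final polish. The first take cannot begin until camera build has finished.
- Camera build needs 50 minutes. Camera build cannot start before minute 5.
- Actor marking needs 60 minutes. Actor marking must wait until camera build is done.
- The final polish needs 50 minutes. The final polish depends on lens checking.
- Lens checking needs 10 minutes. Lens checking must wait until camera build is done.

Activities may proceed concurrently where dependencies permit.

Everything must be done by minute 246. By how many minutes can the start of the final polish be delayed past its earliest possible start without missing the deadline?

61

Camera build cannot begin until its own release at minute 5. It runs from minute 5 to 5 + 50 = minute 55.
Lens checking cannot begin until camera build (finishes minute 55). It runs from minute 55 to 55 + 10 = minute 65.
After lens checking (finishes minute 65), the final polish can start at minute 65 and finishes at minute 115.

Working backward from the deadline:
Nothing follows the first take; the deadline of minute 246 is its only limit. It must start by 246 − 70 = minute 176.
Since the first take (must start by minute 176) depends on it, the final polish must finish by minute 176. Backing off its 50-minute duration gives a latest start of minute 126.
So the final polish can start as early as minute 65 and as late as minute 126, giving 126 − 65 = 61 minutes of slack.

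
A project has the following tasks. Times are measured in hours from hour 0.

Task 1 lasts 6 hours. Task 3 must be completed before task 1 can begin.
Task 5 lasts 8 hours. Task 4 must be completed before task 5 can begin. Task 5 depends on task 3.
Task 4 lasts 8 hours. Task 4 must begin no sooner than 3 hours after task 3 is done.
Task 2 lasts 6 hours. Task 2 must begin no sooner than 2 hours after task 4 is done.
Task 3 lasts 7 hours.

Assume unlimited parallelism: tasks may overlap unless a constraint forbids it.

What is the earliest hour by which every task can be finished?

Task 3 can start immediately at hour 0; it finishes at hour 7.
Task 4 cannot begin until task 3 (finishes hour 7, plus 3-hour gap → hour 10). It runs from hour 10 to 10 + 8 = hour 18.
For task 5: task 4 (finishes hour 18); task 3 (finishes hour 7). Taking the maximum gives a start of hour 18, and it finishes at 18 + 8 = hour 26.
Task 2 cannot begin until task 4 (finishes hour 18, plus 2-hour gap → hour 20). It runs from hour 20 to 20 + 6 = hour 26.
Task 1 waits on task 3 (finishes hour 7), so it starts at hour 7 and finishes at 7 + 6 = hour 13.
All tasks are finished once the last one completes. Finish times: Task 1 at 13, Task 2 at 26, Task 3 at 7, Task 4 at 18, Task 5 at 26. The latest is hour 26.

26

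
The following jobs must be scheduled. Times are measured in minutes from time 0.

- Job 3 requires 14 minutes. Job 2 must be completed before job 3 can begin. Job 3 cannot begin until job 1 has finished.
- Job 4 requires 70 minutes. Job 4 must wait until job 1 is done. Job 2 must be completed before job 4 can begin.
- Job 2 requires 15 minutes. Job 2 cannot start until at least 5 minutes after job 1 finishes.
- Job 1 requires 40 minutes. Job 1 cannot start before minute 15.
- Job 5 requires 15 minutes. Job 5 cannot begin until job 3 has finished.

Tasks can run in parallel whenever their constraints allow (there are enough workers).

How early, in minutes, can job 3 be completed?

After its own release at minute 15, job 1 can start at minute 15 and finishes at minute 55.
Job 2 cannot begin until job 1 (finishes minute 55, plus 5-minute gap → minute 60). It runs from minute 60 to 60 + 15 = minute 75.
Job 3 needs all of job 2 (finishes minute 75); job 1 (finishes minute 55). That puts its earliest start at minute 75; it finishes at 75 + 14 = minute 89.

89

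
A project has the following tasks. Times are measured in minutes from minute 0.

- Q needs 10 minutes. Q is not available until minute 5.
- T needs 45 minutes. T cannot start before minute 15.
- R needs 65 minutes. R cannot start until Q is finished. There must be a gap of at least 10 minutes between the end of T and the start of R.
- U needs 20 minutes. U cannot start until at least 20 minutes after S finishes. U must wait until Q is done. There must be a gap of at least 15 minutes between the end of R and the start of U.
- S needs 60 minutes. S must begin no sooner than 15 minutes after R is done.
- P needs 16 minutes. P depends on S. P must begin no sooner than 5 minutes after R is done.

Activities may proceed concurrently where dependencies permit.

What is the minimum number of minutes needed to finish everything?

250

T waits on its own release at minute 15, so it starts at minute 15 and finishes at 15 + 45 = minute 60.
After its own release at minute 5, Q can start at minute 5 and finishes at minute 15.
For R: Q (finishes minute 15); T (finishes minute 60, plus 10-minute gap → minute 70). Taking the maximum gives a start of minute 70, and it finishes at 70 + 65 = minute 135.
After R (finishes minute 135, plus 15-minute gap → minute 150), S can start at minute 150 and finishes at minute 210.
For U: S (finishes minute 210, plus 20-minute gap → minute 230); Q (finishes minute 15); R (finishes minute 135, plus 15-minute gap → minute 150). Taking the maximum gives a start of minute 230, and it finishes at 230 + 20 = minute 250.
P has to wait for S (finishes minute 210); R (finishes minute 135, plus 5-minute gap → minute 140). The latest of these is minute 210, so P runs minute 210 to 210 + 16 = minute 226.
All tasks are finished once the last one completes. Finish times: P at 226, Q at 15, R at 135, S at 210, T at 60, U at 250. The latest is minute 250.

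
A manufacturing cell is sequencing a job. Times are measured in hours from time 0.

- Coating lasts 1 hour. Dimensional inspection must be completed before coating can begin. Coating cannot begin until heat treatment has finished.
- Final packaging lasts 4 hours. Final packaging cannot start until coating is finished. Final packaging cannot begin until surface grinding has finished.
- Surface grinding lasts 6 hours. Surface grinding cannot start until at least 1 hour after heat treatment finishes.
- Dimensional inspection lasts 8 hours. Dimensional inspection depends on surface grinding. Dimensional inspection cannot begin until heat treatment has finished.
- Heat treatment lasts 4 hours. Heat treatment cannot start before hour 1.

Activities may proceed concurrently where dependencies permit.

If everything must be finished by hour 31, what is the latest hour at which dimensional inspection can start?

Nothing follows final packaging; the deadline of hour 31 is its only limit. It must start by 31 − 4 = hour 27.
Coating must finish before final packaging (must start by hour 27). With a 1-hour duration, coating must start by 27 − 1 = hour 26.
Dimensional inspection has to be done before coating (must start by hour 26). That means finishing by hour 26, i.e. starting by 26 − 8 = hour 18.

18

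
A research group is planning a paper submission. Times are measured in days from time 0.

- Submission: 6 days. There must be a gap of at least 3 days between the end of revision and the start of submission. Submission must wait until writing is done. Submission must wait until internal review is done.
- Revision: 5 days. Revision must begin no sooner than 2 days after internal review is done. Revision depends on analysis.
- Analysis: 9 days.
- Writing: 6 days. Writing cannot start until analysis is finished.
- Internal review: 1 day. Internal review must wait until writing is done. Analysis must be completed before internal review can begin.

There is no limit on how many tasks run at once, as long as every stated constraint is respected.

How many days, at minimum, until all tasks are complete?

Analysis has no prerequisites, so it starts at day 0 and finishes at day 9.
Writing waits on analysis (finishes day 9), so it starts at day 9 and finishes at 9 + 6 = day 15.
For internal review: writing (finishes day 15); analysis (finishes day 9). Taking the maximum gives a start of day 15, and it finishes at 15 + 1 = day 16.
Revision cannot start until internal review (finishes day 16, plus 2-day gap → day 18); analysis (finishes day 9). The controlling bound is day 18, so revision finishes at 18 + 5 = day 23.
For submission: revision (finishes day 23, plus 3-day gap → day 26); writing (finishes day 15); internal review (finishes day 16). Taking the maximum gives a start of day 26, and it finishes at 26 + 6 = day 32.
All tasks are finished once the last one completes. Finish times: Analysis at 9, Writing at 15, Internal review at 16, Revision at 23, Submission at 32. The latest is day 32.

32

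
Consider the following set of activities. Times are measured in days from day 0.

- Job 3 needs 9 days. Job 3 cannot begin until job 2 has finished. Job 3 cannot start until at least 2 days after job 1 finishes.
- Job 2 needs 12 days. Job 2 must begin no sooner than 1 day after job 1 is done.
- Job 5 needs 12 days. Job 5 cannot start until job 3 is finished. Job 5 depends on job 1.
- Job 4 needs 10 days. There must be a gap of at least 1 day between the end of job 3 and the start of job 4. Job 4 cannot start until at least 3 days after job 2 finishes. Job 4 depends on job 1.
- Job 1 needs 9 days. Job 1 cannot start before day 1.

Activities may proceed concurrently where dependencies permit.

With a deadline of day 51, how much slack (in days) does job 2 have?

7

Job 1 waits on its own release at day 1, so it starts at day 1 and finishes at 1 + 9 = day 10.
Job 2 cannot begin until job 1 (finishes day 10, plus 1-day gap → day 11). It runs from day 11 to 11 + 12 = day 23.

Working backward from the deadline:
To finish by day 51, job 4 (duration 10) must start no later than day 41.
Job 5 must finish by day 51; it takes 12 days, so it must start by 51 − 12 = day 39.
For job 3: job 4 (must start by day 41, minus 1-day gap → day 40); job 5 (must start by day 39). The most restrictive is day 39; with a 9-day duration, job 3 must start by day 30.
Job 2 must finish in time for job 3 (must start by day 30); job 4 (must start by day 41, minus 3-day gap → day 38). The tightest is day 30, so job 2 must start by 30 − 12 = day 18.
So job 2 can start as early as day 11 and as late as day 18, giving 18 − 11 = 7 days of slack.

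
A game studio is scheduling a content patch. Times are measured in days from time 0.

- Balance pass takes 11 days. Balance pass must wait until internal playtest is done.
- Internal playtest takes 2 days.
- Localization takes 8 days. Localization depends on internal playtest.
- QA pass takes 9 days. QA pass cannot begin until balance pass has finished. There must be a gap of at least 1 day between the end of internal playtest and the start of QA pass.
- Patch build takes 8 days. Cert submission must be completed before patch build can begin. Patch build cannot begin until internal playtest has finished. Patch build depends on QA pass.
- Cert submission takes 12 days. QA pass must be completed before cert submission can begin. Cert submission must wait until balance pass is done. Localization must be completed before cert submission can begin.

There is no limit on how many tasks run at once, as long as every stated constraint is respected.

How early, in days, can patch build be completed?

42

Internal playtest has no prerequisites, so it starts at day 0 and finishes at day 2.
Localization waits on internal playtest (finishes day 2), so it starts at day 2 and finishes at 2 + 8 = day 10.
Balance pass cannot begin until internal playtest (finishes day 2). It runs from day 2 to 2 + 11 = day 13.
QA pass cannot start until balance pass (finishes day 13); internal playtest (finishes day 2, plus 1-day gap → day 3). The controlling bound is day 13, so QA pass finishes at 13 + 9 = day 22.
Cert submission cannot start until QA pass (finishes day 22); balance pass (finishes day 13); localization (finishes day 10). The controlling bound is day 22, so cert submission finishes at 22 + 12 = day 34.
Patch build cannot start until cert submission (finishes day 34); internal playtest (finishes day 2); QA pass (finishes day 22). The controlling bound is day 34, so patch build finishes at 34 + 8 = day 42.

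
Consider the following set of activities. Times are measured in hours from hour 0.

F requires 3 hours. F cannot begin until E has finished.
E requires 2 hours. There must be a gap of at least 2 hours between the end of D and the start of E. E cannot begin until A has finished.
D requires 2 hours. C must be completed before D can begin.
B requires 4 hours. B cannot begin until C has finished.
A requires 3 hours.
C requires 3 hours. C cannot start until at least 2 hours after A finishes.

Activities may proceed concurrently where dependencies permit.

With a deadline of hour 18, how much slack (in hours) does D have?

1

A has no prerequisites, so it starts at hour 0 and finishes at hour 3.
C waits on A (finishes hour 3, plus 2-hour gap → hour 5), so it starts at hour 5 and finishes at 5 + 3 = hour 8.
After C (finishes hour 8), D can start at hour 8 and finishes at hour 10.

Working backward from the deadline:
F must finish by hour 18; it takes 3 hours, so it must start by 18 − 3 = hour 15.
E must finish before F (must start by hour 15). With a 2-hour duration, E must start by 15 − 2 = hour 13.
D has to be done before E (must start by hour 13, minus 2-hour gap → hour 11). That means finishing by hour 11, i.e. starting by 11 − 2 = hour 9.
So D can start as early as hour 8 and as late as hour 9, giving 9 − 8 = 1 hour of slack.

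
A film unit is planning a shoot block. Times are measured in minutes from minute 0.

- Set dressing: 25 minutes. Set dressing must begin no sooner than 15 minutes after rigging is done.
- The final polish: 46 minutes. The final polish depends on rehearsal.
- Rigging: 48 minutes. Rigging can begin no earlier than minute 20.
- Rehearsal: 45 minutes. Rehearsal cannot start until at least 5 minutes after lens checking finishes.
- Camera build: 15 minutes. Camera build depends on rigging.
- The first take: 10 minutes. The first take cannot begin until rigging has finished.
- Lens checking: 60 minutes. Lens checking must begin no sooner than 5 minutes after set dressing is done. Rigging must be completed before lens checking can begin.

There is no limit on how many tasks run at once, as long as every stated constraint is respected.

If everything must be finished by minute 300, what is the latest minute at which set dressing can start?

114

Nothing follows the final polish; the deadline of minute 300 is its only limit. It must start by 300 − 46 = minute 254.
Rehearsal feeds into the final polish (must start by minute 254); so rehearsal must finish by minute 254 and therefore start by minute 209.
Lens checking has to be done before rehearsal (must start by minute 209, minus 5-minute gap → minute 204). That means finishing by minute 204, i.e. starting by 204 − 60 = minute 144.
Since lens checking (must start by minute 144, minus 5-minute gap → minute 139) depends on it, set dressing must finish by minute 139. Backing off its 25-minute duration gives a latest start of minute 114.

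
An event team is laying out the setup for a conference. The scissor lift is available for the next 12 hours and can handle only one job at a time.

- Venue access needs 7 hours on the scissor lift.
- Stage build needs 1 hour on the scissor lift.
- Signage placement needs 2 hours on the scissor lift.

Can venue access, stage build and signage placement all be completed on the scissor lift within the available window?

Running back to back, the jobs need 7 + 1 + 2 = 10 hours on the scissor lift.
Since 10 ≤ 12, they fit within the window.

Yes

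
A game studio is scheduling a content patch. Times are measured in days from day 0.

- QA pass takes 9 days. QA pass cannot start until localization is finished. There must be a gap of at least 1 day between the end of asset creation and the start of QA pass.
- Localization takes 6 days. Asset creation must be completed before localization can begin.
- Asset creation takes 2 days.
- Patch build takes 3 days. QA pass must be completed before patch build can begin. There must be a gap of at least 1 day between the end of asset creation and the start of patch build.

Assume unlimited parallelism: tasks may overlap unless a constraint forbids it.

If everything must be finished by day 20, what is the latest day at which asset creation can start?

Patch build must finish by day 20; it takes 3 days, so it must start by 20 − 3 = day 17.
QA pass must finish before patch build (must start by day 17). With a 9-day duration, QA pass must start by 17 − 9 = day 8.
Localization must finish before QA pass (must start by day 8). With a 6-day duration, localization must start by 8 − 6 = day 2.
Asset creation feeds localization (must start by day 2); QA pass (must start by day 8, minus 1-day gap → day 7); patch build (must start by day 17, minus 1-day gap → day 16). Taking the minimum, asset creation must finish by day 2 and start by 2 − 2 = day 0.

0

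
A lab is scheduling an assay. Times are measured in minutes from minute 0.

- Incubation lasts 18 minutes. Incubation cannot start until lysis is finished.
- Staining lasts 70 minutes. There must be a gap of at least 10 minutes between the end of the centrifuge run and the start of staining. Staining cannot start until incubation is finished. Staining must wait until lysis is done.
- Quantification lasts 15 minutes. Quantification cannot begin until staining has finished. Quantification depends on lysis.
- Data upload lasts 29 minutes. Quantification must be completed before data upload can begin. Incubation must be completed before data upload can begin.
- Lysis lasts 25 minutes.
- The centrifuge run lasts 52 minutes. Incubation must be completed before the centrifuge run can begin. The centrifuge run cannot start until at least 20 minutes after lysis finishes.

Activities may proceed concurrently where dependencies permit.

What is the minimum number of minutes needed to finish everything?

221

Nothing blocks lysis, so it runs from minute 0 to minute 25.
Incubation waits on lysis (finishes minute 25), so it starts at minute 25 and finishes at 25 + 18 = minute 43.
For the centrifuge run: incubation (finishes minute 43); lysis (finishes minute 25, plus 20-minute gap → minute 45). Taking the maximum gives a start of minute 45, and it finishes at 45 + 52 = minute 97.
For staining: the centrifuge run (finishes minute 97, plus 10-minute gap → minute 107); incubation (finishes minute 43); lysis (finishes minute 25). Taking the maximum gives a start of minute 107, and it finishes at 107 + 70 = minute 177.
For quantification: staining (finishes minute 177); lysis (finishes minute 25). Taking the maximum gives a start of minute 177, and it finishes at 177 + 15 = minute 192.
Data upload needs all of quantification (finishes minute 192); incubation (finishes minute 43). That puts its earliest start at minute 192; it finishes at 192 + 29 = minute 221.
All tasks are finished once the last one completes. Finish times: Lysis at 25, Incubation at 43, The centrifuge run at 97, Staining at 177, Quantification at 192, Data upload at 221. The latest is minute 221.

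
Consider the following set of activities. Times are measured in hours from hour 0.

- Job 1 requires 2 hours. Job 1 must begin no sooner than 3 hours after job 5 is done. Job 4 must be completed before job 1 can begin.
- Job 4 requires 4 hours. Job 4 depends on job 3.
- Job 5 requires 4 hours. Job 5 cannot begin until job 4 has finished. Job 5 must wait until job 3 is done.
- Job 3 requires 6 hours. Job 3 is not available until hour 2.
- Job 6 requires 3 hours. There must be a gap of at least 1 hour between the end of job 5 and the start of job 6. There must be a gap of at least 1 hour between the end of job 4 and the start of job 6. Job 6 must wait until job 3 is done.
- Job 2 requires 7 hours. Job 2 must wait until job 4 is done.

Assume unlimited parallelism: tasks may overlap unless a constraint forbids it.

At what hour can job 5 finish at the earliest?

16

Job 3 cannot begin until its own release at hour 2. It runs from hour 2 to 2 + 6 = hour 8.
After job 3 (finishes hour 8), job 4 can start at hour 8 and finishes at hour 12.
For job 5: job 4 (finishes hour 12); job 3 (finishes hour 8). Taking the maximum gives a start of hour 12, and it finishes at 12 + 4 = hour 16.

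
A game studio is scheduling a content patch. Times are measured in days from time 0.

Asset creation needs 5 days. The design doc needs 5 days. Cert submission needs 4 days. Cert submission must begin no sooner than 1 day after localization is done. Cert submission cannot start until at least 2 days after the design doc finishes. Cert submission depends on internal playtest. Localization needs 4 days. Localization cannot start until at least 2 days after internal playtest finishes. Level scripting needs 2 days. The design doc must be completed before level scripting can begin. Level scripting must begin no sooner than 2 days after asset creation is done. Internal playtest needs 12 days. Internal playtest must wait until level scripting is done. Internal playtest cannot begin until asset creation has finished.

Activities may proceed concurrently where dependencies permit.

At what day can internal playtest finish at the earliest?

21

Asset creation can start immediately at day 0; it finishes at day 5.
The design doc can start immediately at day 0; it finishes at day 5.
Level scripting cannot start until the design doc (finishes day 5); asset creation (finishes day 5, plus 2-day gap → day 7). The controlling bound is day 7, so level scripting finishes at 7 + 2 = day 9.
For internal playtest: level scripting (finishes day 9); asset creation (finishes day 5). Taking the maximum gives a start of day 9, and it finishes at 9 + 12 = day 21.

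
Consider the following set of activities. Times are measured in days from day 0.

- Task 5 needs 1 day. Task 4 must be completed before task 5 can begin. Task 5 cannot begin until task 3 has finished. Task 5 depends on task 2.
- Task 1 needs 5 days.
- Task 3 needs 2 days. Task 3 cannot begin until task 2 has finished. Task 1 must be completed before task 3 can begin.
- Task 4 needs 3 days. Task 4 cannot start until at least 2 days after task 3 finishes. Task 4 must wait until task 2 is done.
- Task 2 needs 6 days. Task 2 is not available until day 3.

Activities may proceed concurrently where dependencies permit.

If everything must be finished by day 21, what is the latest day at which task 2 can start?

To finish by day 21, task 5 (duration 1) must start no later than day 20.
Task 4 feeds into task 5 (must start by day 20); so task 4 must finish by day 20 and therefore start by day 17.
Task 3 must finish in time for task 4 (must start by day 17, minus 2-day gap → day 15); task 5 (must start by day 20). The tightest is day 15, so task 3 must start by 15 − 2 = day 13.
Task 2 has several dependents: task 3 (must start by day 13); task 4 (must start by day 17); task 5 (must start by day 20). The earliest of those limits is day 13, so task 2 must start by 13 − 6 = day 7.

7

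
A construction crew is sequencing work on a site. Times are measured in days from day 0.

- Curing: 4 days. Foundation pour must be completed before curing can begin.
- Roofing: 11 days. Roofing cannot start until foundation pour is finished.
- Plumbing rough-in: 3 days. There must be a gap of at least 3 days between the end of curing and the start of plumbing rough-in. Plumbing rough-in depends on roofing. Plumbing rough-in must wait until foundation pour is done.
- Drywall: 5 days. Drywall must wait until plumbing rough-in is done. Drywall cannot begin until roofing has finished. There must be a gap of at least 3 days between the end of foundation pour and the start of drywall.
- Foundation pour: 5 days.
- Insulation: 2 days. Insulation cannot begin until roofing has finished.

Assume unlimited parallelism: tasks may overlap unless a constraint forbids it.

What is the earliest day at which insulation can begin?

Nothing blocks foundation pour, so it runs from day 0 to day 5.
Roofing waits on foundation pour (finishes day 5), so it starts at day 5 and finishes at 5 + 11 = day 16.
Insulation waits on roofing (finishes day 16), so the earliest it can start is day 16.

16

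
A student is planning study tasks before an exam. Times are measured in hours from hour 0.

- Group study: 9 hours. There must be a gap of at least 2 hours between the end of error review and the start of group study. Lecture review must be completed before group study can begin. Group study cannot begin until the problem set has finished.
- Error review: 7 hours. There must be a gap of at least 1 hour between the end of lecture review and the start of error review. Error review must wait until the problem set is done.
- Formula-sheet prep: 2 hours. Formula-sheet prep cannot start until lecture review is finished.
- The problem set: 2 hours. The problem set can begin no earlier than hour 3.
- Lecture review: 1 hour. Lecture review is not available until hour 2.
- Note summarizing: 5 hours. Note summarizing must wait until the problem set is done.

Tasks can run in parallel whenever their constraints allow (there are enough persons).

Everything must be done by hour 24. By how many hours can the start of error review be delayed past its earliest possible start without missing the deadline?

1

The problem set cannot begin until its own release at hour 3. It runs from hour 3 to 3 + 2 = hour 5.
After its own release at hour 2, lecture review can start at hour 2 and finishes at hour 3.
Error review has to wait for lecture review (finishes hour 3, plus 1-hour gap → hour 4); the problem set (finishes hour 5). The latest of these is hour 5, so error review runs hour 5 to 5 + 7 = hour 12.

Working backward from the deadline:
Group study has no dependents, so it just needs to finish by hour 24. Starting by 24 − 9 = hour 15 achieves that.
Error review has to be done before group study (must start by hour 15, minus 2-hour gap → hour 13). That means finishing by hour 13, i.e. starting by 13 − 7 = hour 6.
So error review can start as early as hour 5 and as late as hour 6, giving 6 − 5 = 1 hour of slack.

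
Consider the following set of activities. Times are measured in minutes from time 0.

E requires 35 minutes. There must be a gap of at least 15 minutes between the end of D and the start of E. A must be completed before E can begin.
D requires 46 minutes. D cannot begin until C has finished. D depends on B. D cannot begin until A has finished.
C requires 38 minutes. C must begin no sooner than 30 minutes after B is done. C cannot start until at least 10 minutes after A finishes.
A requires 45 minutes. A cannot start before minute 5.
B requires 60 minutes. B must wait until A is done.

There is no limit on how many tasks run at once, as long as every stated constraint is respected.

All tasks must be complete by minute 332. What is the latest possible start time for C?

198

To finish by minute 332, E (duration 35) must start no later than minute 297.
Since E (must start by minute 297, minus 15-minute gap → minute 282) depends on it, D must finish by minute 282. Backing off its 46-minute duration gives a latest start of minute 236.
Since D (must start by minute 236) depends on it, C must finish by minute 236. Backing off its 38-minute duration gives a latest start of minute 198.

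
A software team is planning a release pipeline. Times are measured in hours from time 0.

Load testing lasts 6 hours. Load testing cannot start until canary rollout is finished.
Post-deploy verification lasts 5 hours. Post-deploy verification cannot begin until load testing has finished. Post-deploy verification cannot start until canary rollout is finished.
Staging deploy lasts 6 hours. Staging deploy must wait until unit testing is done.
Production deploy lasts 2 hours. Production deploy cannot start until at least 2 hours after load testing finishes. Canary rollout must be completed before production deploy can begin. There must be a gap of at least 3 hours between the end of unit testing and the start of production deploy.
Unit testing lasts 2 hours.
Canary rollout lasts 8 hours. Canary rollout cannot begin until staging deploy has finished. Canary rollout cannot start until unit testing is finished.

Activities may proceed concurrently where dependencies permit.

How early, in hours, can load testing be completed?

22

Nothing blocks unit testing, so it runs from hour 0 to hour 2.
Staging deploy cannot begin until unit testing (finishes hour 2). It runs from hour 2 to 2 + 6 = hour 8.
Canary rollout cannot start until staging deploy (finishes hour 8); unit testing (finishes hour 2). The controlling bound is hour 8, so canary rollout finishes at 8 + 8 = hour 16.
Load testing waits on canary rollout (finishes hour 16), so it starts at hour 16 and finishes at 16 + 6 = hour 22.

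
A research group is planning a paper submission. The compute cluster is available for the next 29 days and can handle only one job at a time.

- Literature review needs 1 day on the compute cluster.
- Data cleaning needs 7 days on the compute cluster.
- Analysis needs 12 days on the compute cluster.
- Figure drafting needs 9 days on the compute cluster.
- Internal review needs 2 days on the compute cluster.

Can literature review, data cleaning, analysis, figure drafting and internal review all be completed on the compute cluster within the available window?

Running back to back, the jobs need 1 + 7 + 12 + 9 + 2 = 31 days on the compute cluster.
Since 31 > 29, they cannot all fit.

No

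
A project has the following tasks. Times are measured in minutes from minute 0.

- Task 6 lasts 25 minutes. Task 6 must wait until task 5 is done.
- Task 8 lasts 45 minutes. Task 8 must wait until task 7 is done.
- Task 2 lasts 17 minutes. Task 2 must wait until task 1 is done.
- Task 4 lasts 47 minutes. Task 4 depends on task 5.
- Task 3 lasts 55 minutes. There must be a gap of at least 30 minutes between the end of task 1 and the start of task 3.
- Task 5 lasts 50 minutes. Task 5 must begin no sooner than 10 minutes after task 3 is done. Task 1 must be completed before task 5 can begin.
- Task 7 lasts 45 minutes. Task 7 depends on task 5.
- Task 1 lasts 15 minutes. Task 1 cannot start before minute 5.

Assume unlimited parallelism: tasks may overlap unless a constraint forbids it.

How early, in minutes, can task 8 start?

Task 1 waits on its own release at minute 5, so it starts at minute 5 and finishes at 5 + 15 = minute 20.
Task 3 waits on task 1 (finishes minute 20, plus 30-minute gap → minute 50), so it starts at minute 50 and finishes at 50 + 55 = minute 105.
Task 5 needs all of task 3 (finishes minute 105, plus 10-minute gap → minute 115); task 1 (finishes minute 20). That puts its earliest start at minute 115; it finishes at 115 + 50 = minute 165.
After task 5 (finishes minute 165), task 7 can start at minute 165 and finishes at minute 210.
Task 8 waits on task 7 (finishes minute 210), so the earliest it can start is minute 210.

210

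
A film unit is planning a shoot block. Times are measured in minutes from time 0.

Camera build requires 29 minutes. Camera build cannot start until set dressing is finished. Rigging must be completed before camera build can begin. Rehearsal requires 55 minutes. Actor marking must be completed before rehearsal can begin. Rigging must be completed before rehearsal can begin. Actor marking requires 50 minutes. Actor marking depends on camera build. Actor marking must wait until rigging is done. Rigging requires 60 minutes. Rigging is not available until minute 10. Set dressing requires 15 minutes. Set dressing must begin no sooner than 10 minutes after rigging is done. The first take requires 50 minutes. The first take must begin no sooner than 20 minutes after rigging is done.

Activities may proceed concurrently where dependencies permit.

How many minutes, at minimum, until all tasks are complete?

Rigging cannot begin until its own release at minute 10. It runs from minute 10 to 10 + 60 = minute 70.
The first take cannot begin until rigging (finishes minute 70, plus 20-minute gap → minute 90). It runs from minute 90 to 90 + 50 = minute 140.
Set dressing cannot begin until rigging (finishes minute 70, plus 10-minute gap → minute 80). It runs from minute 80 to 80 + 15 = minute 95.
For camera build: set dressing (finishes minute 95); rigging (finishes minute 70). Taking the maximum gives a start of minute 95, and it finishes at 95 + 29 = minute 124.
Actor marking has to wait for camera build (finishes minute 124); rigging (finishes minute 70). The latest of these is minute 124, so actor marking runs minute 124 to 124 + 50 = minute 174.
Rehearsal has to wait for actor marking (finishes minute 174); rigging (finishes minute 70). The latest of these is minute 174, so rehearsal runs minute 174 to 174 + 55 = minute 229.
All tasks are finished once the last one completes. Finish times: Rigging at 70, Set dressing at 95, Camera build at 124, Actor marking at 174, Rehearsal at 229, The first take at 140. The latest is minute 229.

229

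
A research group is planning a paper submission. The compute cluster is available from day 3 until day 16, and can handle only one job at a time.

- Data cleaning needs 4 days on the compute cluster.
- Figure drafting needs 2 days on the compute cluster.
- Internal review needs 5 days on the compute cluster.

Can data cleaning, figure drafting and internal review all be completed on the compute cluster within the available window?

The compute cluster window is 16 − 3 = 13 days.
Running back to back, the jobs need 4 + 2 + 5 = 11 days on the compute cluster.
Since 11 ≤ 13, they fit within the window.

Yes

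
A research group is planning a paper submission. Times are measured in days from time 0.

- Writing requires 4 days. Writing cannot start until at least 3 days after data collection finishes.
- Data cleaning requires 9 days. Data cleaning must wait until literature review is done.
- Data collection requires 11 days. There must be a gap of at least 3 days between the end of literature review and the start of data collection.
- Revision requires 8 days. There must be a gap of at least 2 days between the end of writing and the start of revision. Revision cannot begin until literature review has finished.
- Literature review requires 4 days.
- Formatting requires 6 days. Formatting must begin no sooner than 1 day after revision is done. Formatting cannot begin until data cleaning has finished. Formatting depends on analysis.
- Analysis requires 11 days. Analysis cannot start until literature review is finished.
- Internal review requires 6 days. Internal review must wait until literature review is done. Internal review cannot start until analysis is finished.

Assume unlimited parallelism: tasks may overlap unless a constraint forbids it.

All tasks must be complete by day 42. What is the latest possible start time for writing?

Formatting has no dependents, so it just needs to finish by day 42. Starting by 42 − 6 = day 36 achieves that.
Since formatting (must start by day 36, minus 1-day gap → day 35) depends on it, revision must finish by day 35. Backing off its 8-day duration gives a latest start of day 27.
Writing feeds into revision (must start by day 27, minus 2-day gap → day 25); so writing must finish by day 25 and therefore start by day 21.

21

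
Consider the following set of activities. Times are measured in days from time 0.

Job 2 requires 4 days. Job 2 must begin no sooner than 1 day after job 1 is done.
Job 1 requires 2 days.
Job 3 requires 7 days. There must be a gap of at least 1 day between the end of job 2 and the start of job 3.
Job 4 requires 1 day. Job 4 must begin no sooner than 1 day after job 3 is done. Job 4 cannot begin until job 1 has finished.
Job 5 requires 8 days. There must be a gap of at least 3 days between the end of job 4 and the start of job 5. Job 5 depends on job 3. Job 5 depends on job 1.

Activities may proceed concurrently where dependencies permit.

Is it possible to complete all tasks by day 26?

No

Job 1 has no prerequisites, so it starts at day 0 and finishes at day 2.
After job 1 (finishes day 2, plus 1-day gap → day 3), job 2 can start at day 3 and finishes at day 7.
Job 3 cannot begin until job 2 (finishes day 7, plus 1-day gap → day 8). It runs from day 8 to 8 + 7 = day 15.
Job 4 cannot start until job 3 (finishes day 15, plus 1-day gap → day 16); job 1 (finishes day 2). The controlling bound is day 16, so job 4 finishes at 16 + 1 = day 17.
For job 5: job 4 (finishes day 17, plus 3-day gap → day 20); job 3 (finishes day 15); job 1 (finishes day 2). Taking the maximum gives a start of day 20, and it finishes at 20 + 8 = day 28.
The earliest everything can be done is day 28, which is after the deadline of 26, so it is not possible.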